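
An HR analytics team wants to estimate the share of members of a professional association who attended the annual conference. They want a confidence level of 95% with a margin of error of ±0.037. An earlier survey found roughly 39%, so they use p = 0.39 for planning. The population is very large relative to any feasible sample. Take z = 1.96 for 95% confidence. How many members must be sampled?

With p = 0.39, p(1−p) = 0.2379.
n = z²·p(1−p)/E² = 1.96² × 0.2379 / 0.037² = 3.8416 × 0.2379 / 0.001369 ≈ 667.58.
Rounding up gives n = 668.

668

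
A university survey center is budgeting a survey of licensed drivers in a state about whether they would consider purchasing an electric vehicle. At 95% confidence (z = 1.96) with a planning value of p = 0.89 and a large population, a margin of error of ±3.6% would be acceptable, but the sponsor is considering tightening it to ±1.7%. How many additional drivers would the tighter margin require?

1011

At ±3.6%: n = 1.96² × 0.0979 / 0.036² ≈ 290.19 → 291.
At ±1.7%: n = 1.96² × 0.0979 / 0.017² ≈ 1301.36 → 1302.
Additional respondents: 1302 − 291 = 1011.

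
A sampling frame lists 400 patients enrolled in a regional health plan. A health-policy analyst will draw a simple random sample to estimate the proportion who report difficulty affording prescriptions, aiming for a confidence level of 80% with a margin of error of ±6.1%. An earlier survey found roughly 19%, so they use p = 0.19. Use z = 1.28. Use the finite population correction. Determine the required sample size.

Unadjusted: n₀ = 1.28² × 0.19 × 0.81 / 0.061² ≈ 67.76, so n₀ = 68.
Finite population correction with N = 400: n = n₀ / (1 + (n₀−1)/N) = 68 / (1 + 67/400) = 68 / 1.1675 ≈ 58.24.
Rounding up, n = 59.

59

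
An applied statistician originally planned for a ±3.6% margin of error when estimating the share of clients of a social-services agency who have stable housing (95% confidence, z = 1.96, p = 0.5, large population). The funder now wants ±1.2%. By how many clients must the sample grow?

At ±3.6%: n = 1.96² × 0.2500 / 0.036² ≈ 741.05 → 742.
At ±1.2%: n = 1.96² × 0.2500 / 0.012² ≈ 6669.44 → 6670.
Additional respondents: 6670 − 742 = 5928.

5928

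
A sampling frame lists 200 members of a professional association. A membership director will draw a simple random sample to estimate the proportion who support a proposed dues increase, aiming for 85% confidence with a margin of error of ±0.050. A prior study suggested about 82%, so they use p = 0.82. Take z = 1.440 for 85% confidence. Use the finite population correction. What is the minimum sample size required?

Unadjusted: n₀ = 1.440² × 0.82 × 0.18 / 0.050² ≈ 122.43, so n₀ = 123.
Finite population correction with N = 200: n = n₀ / (1 + (n₀−1)/N) = 123 / (1 + 122/200) = 123 / 1.6100 ≈ 76.40.
Rounding up, n = 77.

77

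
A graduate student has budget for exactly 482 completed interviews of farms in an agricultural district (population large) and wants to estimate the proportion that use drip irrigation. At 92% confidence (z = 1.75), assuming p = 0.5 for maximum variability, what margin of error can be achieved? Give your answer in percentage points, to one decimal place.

4.0

SE(p̂) = √[p(1−p)/n] = √[0.2500/482] = 0.02277.
E = z × SE = 1.75 × 0.02277 = 0.03986, or 4.0 percentage points.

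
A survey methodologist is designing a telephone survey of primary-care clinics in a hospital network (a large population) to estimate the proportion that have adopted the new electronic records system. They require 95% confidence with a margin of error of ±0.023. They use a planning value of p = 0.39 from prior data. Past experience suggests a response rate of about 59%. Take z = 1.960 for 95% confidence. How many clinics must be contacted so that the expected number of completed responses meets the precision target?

2929

Completed interviews needed: n₀ = 1.960² × 0.2379 / 0.023² ≈ 1727.63 → 1728.
At a 59% response rate, contacts needed = 1728 / 0.59 ≈ 2928.81 → 2929.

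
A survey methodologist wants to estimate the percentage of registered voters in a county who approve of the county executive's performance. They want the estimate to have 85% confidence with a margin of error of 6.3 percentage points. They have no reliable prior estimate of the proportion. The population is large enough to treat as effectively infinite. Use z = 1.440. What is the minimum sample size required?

131

With no prior estimate, use p = 0.5, giving p(1−p) = 0.25.
n = z²·p(1−p)/E² = 1.440² × 0.2500 / 0.063² = 2.0736 × 0.2500 / 0.003969 ≈ 130.61.
Rounding up gives n = 131.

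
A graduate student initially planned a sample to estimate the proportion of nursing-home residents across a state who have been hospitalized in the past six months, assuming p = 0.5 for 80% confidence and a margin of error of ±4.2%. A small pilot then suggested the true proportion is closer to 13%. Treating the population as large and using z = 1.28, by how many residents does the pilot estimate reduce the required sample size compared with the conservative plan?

127

Conservative (p = 0.5): n = 1.28² × 0.25 / 0.042² ≈ 232.20 → 233.
Using p = 0.13: p(1−p) = 0.1131, so n = 1.28² × 0.1131 / 0.042² ≈ 105.05 → 106.
Reduction: 233 − 106 = 127.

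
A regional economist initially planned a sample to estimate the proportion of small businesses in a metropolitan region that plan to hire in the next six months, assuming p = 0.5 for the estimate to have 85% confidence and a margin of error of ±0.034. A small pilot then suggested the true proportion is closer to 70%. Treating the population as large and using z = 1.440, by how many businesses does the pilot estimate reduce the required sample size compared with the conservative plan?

72

Conservative (p = 0.5): n = 1.440² × 0.25 / 0.034² ≈ 448.44 → 449.
Using p = 0.70: p(1−p) = 0.2100, so n = 1.440² × 0.2100 / 0.034² ≈ 376.69 → 377.
Reduction: 449 − 377 = 72.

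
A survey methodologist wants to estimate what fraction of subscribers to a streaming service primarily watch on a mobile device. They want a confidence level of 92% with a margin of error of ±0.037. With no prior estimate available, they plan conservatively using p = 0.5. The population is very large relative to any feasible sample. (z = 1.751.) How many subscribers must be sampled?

560

With p = 0.5, p(1−p) = 0.25.
n = z²·p(1−p)/E² = 1.751² × 0.2500 / 0.037² = 3.0660 × 0.2500 / 0.001369 ≈ 559.90.
Rounding up gives n = 560.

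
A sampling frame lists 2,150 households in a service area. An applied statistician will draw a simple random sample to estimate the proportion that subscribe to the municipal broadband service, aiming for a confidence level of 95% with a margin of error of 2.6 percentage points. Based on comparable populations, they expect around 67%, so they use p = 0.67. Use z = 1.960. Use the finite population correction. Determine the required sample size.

Unadjusted: n₀ = 1.960² × 0.67 × 0.33 / 0.026² ≈ 1256.48, so n₀ = 1257.
Finite population correction with N = 2,150: n = n₀ / (1 + (n₀−1)/N) = 1257 / (1 + 1256/2150) = 1257 / 1.5842 ≈ 793.47.
Rounding up, n = 794.

794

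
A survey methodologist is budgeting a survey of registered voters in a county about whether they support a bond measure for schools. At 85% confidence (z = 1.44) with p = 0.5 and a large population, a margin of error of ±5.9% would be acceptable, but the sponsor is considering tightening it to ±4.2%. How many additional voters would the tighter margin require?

At ±5.9%: n = 1.44² × 0.2500 / 0.059² ≈ 148.92 → 149.
At ±4.2%: n = 1.44² × 0.2500 / 0.042² ≈ 293.88 → 294.
Additional respondents: 294 − 149 = 145.

145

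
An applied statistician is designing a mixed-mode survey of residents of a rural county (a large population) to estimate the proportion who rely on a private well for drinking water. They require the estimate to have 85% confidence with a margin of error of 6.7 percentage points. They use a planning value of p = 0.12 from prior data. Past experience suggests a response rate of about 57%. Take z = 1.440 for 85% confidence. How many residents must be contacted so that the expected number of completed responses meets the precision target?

86

Completed interviews needed: n₀ = 1.440² × 0.1056 / 0.067² ≈ 48.78 → 49.
At a 57% response rate, contacts needed = 49 / 0.57 ≈ 85.96 → 86.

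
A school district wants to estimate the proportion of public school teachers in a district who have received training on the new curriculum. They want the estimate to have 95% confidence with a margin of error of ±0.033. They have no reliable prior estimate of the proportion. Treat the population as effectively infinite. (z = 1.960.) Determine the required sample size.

882

With no prior estimate, use p = 0.5, giving p(1−p) = 0.25.
n = z²·p(1−p)/E² = 1.960² × 0.2500 / 0.033² = 3.8416 × 0.2500 / 0.001089 ≈ 881.91.
Rounding up gives n = 882.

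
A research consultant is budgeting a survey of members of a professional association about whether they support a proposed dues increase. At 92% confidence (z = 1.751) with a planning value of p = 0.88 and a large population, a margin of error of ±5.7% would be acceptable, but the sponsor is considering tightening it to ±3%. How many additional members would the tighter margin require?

260

At ±5.7%: n = 1.751² × 0.1056 / 0.057² ≈ 99.65 → 100.
At ±3%: n = 1.751² × 0.1056 / 0.030² ≈ 359.74 → 360.
Additional respondents: 360 − 100 = 260.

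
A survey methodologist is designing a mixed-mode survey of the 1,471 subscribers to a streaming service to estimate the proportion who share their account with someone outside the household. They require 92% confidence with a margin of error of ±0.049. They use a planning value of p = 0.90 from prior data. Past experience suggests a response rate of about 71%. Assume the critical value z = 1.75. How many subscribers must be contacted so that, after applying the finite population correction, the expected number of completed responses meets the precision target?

151

Completed interviews needed (unadjusted): n₀ = 1.75² × 0.0900 / 0.049² ≈ 114.80 → 115.
FPC for N = 1,471: n = 115 / (1 + 114/1471) = 115 / 1.0775 ≈ 106.73 → 107.
At a 71% response rate, contacts needed = 107 / 0.71 ≈ 150.70 → 151.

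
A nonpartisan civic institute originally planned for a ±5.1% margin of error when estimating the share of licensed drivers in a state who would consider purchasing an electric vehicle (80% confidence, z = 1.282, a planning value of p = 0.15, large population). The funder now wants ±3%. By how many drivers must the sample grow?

At ±5.1%: n = 1.282² × 0.1275 / 0.051² ≈ 80.56 → 81.
At ±3%: n = 1.282² × 0.1275 / 0.030² ≈ 232.83 → 233.
Additional respondents: 233 − 81 = 152.

152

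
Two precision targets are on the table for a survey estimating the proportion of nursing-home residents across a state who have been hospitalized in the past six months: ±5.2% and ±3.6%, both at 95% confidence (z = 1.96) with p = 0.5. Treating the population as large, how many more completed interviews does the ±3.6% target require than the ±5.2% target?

At ±5.2%: n = 1.96² × 0.2500 / 0.052² ≈ 355.18 → 356.
At ±3.6%: n = 1.96² × 0.2500 / 0.036² ≈ 741.05 → 742.
Additional respondents: 742 − 356 = 386.

386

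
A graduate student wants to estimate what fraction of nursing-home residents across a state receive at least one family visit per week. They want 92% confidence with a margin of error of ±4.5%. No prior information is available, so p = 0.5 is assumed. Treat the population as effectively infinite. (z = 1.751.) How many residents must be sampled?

With p = 0.5, p(1−p) = 0.25.
n = z²·p(1−p)/E² = 1.751² × 0.2500 / 0.045² = 3.0660 × 0.2500 / 0.002025 ≈ 378.52.
Rounding up gives n = 379.

379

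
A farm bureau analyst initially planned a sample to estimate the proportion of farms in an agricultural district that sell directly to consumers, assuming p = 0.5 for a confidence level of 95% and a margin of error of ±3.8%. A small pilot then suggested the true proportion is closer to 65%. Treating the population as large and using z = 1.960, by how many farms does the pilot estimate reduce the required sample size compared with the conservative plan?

Conservative (p = 0.5): n = 1.960² × 0.25 / 0.038² ≈ 665.10 → 666.
Using p = 0.65: p(1−p) = 0.2275, so n = 1.960² × 0.2275 / 0.038² ≈ 605.24 → 606.
Reduction: 666 − 606 = 60.

60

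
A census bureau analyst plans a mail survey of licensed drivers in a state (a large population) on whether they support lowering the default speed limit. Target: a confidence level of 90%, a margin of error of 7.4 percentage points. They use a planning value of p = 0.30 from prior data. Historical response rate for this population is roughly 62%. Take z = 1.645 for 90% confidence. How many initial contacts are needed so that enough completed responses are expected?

Completed interviews needed: n₀ = 1.645² × 0.2100 / 0.074² ≈ 103.77 → 104.
At a 62% response rate, contacts needed = 104 / 0.62 ≈ 167.74 → 168.

168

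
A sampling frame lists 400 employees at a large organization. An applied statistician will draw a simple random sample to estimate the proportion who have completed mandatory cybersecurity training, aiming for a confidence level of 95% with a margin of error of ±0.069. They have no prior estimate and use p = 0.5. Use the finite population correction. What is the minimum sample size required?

135

For 95% confidence, z = 1.96.
Unadjusted: n₀ = 1.96² × 0.50 × 0.50 / 0.069² ≈ 201.72, so n₀ = 202.
Finite population correction with N = 400: n = n₀ / (1 + (n₀−1)/N) = 202 / (1 + 201/400) = 202 / 1.5025 ≈ 134.44.
Rounding up, n = 135.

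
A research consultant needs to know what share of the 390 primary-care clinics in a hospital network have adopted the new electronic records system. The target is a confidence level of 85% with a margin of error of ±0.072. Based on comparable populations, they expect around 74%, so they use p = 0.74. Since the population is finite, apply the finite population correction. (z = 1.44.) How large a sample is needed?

65

Unadjusted: n₀ = 1.44² × 0.74 × 0.26 / 0.072² ≈ 76.96, so n₀ = 77.
Finite population correction with N = 390: n = n₀ / (1 + (n₀−1)/N) = 77 / (1 + 76/390) = 77 / 1.1949 ≈ 64.44.
Rounding up, n = 65.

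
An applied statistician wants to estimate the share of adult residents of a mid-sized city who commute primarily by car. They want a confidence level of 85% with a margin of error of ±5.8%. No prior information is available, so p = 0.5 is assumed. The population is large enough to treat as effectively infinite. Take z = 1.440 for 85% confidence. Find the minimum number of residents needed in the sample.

With p = 0.5, p(1−p) = 0.25.
n = z²·p(1−p)/E² = 1.440² × 0.2500 / 0.058² = 2.0736 × 0.2500 / 0.003364 ≈ 154.10.
Rounding up gives n = 155.

155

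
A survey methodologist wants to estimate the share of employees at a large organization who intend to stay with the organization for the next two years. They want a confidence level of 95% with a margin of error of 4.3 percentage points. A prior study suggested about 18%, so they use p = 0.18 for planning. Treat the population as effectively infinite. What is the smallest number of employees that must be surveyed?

307

For 95% confidence, z = 1.960.
With p = 0.18, p(1−p) = 0.1476.
n = z²·p(1−p)/E² = 1.960² × 0.1476 / 0.043² = 3.8416 × 0.1476 / 0.001849 ≈ 306.66.
Rounding up gives n = 307.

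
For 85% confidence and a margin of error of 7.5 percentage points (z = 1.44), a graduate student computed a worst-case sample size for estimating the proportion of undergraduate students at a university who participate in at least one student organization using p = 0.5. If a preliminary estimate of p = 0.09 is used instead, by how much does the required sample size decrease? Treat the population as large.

62

Conservative (p = 0.5): n = 1.44² × 0.25 / 0.075² ≈ 92.16 → 93.
Using p = 0.09: p(1−p) = 0.0819, so n = 1.44² × 0.0819 / 0.075² ≈ 30.19 → 31.
Reduction: 93 − 31 = 62.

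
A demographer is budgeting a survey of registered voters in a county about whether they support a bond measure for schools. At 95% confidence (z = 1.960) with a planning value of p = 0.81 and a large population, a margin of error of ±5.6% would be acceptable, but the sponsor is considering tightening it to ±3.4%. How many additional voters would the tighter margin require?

323

At ±5.6%: n = 1.960² × 0.1539 / 0.056² ≈ 188.53 → 189.
At ±3.4%: n = 1.960² × 0.1539 / 0.034² ≈ 511.44 → 512.
Additional respondents: 512 − 189 = 323.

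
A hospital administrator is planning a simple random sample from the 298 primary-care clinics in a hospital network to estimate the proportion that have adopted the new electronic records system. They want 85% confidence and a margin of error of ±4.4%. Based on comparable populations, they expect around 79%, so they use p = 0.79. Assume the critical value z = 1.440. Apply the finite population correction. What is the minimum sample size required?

Unadjusted: n₀ = 1.440² × 0.79 × 0.21 / 0.044² ≈ 177.69, so n₀ = 178.
Finite population correction with N = 298: n = n₀ / (1 + (n₀−1)/N) = 178 / (1 + 177/298) = 178 / 1.5940 ≈ 111.67.
Rounding up, n = 112.

112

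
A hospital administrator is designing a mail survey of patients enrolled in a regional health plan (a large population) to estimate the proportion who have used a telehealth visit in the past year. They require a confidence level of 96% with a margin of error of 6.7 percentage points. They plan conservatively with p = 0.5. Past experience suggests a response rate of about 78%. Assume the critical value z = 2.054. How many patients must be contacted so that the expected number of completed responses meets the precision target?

302

Completed interviews needed: n₀ = 2.054² × 0.2500 / 0.067² ≈ 234.96 → 235.
At a 78% response rate, contacts needed = 235 / 0.78 ≈ 301.28 → 302.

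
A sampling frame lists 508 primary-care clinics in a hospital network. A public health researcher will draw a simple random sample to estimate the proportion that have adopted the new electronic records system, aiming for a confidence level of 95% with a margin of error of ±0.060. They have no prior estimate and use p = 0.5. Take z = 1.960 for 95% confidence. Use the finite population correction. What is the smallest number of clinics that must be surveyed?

176

Unadjusted: n₀ = 1.960² × 0.50 × 0.50 / 0.060² ≈ 266.78, so n₀ = 267.
Finite population correction with N = 508: n = n₀ / (1 + (n₀−1)/N) = 267 / (1 + 266/508) = 267 / 1.5236 ≈ 175.24.
Rounding up, n = 176.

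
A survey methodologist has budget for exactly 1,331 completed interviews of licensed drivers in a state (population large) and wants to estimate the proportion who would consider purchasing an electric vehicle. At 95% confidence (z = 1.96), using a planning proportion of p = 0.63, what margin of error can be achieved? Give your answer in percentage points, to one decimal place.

SE(p̂) = √[p(1−p)/n] = √[0.2331/1331] = 0.01323.
E = z × SE = 1.96 × 0.01323 = 0.02594, or 2.6 percentage points.

2.6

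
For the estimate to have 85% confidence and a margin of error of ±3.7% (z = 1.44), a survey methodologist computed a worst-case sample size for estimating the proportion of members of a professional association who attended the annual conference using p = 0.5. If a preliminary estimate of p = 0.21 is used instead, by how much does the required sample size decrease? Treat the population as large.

127

Conservative (p = 0.5): n = 1.44² × 0.25 / 0.037² ≈ 378.67 → 379.
Using p = 0.21: p(1−p) = 0.1659, so n = 1.44² × 0.1659 / 0.037² ≈ 251.29 → 252.
Reduction: 379 − 252 = 127.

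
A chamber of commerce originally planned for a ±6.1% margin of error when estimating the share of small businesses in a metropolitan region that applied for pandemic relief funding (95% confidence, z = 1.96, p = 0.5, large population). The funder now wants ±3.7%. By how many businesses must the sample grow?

443

At ±6.1%: n = 1.96² × 0.2500 / 0.061² ≈ 258.10 → 259.
At ±3.7%: n = 1.96² × 0.2500 / 0.037² ≈ 701.53 → 702.
Additional respondents: 702 − 259 = 443.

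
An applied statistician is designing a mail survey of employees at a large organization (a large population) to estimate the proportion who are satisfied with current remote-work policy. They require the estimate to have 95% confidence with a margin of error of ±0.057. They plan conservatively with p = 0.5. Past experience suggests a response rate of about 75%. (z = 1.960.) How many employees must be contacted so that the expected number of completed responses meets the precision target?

Completed interviews needed: n₀ = 1.960² × 0.2500 / 0.057² ≈ 295.60 → 296.
At a 75% response rate, contacts needed = 296 / 0.75 ≈ 394.67 → 395.

395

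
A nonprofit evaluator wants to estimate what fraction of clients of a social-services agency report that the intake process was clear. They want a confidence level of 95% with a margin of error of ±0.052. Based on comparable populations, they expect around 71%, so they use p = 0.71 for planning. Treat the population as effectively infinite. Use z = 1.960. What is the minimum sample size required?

With p = 0.71, p(1−p) = 0.2059.
n = z²·p(1−p)/E² = 1.960² × 0.2059 / 0.052² = 3.8416 × 0.2059 / 0.002704 ≈ 292.52.
Rounding up gives n = 293.

293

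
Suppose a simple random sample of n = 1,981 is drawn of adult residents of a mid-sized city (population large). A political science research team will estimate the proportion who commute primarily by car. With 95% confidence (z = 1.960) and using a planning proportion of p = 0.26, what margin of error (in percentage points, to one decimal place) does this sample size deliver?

1.9

SE(p̂) = √[p(1−p)/n] = √[0.1924/1981] = 0.00986.
E = z × SE = 1.960 × 0.00986 = 0.01932, or 1.9 percentage points.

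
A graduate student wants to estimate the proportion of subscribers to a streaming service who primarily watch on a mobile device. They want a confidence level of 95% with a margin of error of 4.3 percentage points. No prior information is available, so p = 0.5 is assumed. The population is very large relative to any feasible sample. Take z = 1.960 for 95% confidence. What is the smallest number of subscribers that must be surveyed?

With p = 0.5, p(1−p) = 0.25.
n = z²·p(1−p)/E² = 1.960² × 0.2500 / 0.043² = 3.8416 × 0.2500 / 0.001849 ≈ 519.42.
Rounding up gives n = 520.

520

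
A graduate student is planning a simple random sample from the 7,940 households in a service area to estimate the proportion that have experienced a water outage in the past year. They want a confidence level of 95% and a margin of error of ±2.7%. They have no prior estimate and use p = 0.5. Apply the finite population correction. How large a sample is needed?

1131

For 95% confidence, z = 1.960.
Unadjusted: n₀ = 1.960² × 0.50 × 0.50 / 0.027² ≈ 1317.42, so n₀ = 1318.
Finite population correction with N = 7,940: n = n₀ / (1 + (n₀−1)/N) = 1318 / (1 + 1317/7940) = 1318 / 1.1659 ≈ 1130.49.
Rounding up, n = 1131.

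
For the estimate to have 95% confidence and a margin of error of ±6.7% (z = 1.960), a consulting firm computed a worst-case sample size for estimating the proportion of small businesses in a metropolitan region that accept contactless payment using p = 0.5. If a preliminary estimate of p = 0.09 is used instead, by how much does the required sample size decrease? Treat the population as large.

143

Conservative (p = 0.5): n = 1.960² × 0.25 / 0.067² ≈ 213.95 → 214.
Using p = 0.09: p(1−p) = 0.0819, so n = 1.960² × 0.0819 / 0.067² ≈ 70.09 → 71.
Reduction: 214 − 71 = 143.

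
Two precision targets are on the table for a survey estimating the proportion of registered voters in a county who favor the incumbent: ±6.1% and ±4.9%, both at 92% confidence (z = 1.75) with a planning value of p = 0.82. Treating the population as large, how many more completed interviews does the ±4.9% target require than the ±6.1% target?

67

At ±6.1%: n = 1.75² × 0.1476 / 0.061² ≈ 121.48 → 122.
At ±4.9%: n = 1.75² × 0.1476 / 0.049² ≈ 188.27 → 189.
Additional respondents: 189 − 122 = 67.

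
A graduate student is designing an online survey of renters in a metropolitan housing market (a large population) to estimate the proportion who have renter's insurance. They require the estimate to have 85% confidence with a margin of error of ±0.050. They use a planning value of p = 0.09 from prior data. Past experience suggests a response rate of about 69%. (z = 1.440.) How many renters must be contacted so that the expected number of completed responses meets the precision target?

Completed interviews needed: n₀ = 1.440² × 0.0819 / 0.050² ≈ 67.93 → 68.
At a 69% response rate, contacts needed = 68 / 0.69 ≈ 98.55 → 99.

99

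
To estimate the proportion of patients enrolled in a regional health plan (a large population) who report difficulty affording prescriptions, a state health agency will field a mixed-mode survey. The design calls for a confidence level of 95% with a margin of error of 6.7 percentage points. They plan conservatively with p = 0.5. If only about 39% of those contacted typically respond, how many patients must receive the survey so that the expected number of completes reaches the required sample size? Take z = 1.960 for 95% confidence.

Completed interviews needed: n₀ = 1.960² × 0.2500 / 0.067² ≈ 213.95 → 214.
At a 39% response rate, contacts needed = 214 / 0.39 ≈ 548.72 → 549.

549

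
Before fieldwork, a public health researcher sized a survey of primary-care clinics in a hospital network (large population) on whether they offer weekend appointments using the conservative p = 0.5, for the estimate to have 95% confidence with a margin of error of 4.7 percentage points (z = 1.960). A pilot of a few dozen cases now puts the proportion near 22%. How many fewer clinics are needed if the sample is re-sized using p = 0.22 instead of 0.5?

Conservative (p = 0.5): n = 1.960² × 0.25 / 0.047² ≈ 434.77 → 435.
Using p = 0.22: p(1−p) = 0.1716, so n = 1.960² × 0.1716 / 0.047² ≈ 298.42 → 299.
Reduction: 435 − 299 = 136.

136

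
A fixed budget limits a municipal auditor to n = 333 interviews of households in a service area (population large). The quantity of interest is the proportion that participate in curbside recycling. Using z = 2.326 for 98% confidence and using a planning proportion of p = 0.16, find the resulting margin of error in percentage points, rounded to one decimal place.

SE(p̂) = √[p(1−p)/n] = √[0.1344/333] = 0.02009.
E = z × SE = 2.326 × 0.02009 = 0.04673, or 4.7 percentage points.

4.7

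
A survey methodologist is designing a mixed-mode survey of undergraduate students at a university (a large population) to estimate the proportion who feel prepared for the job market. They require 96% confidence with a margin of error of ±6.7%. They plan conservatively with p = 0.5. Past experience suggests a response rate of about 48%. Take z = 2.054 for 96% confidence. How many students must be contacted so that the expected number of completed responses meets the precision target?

490

Completed interviews needed: n₀ = 2.054² × 0.2500 / 0.067² ≈ 234.96 → 235.
At a 48% response rate, contacts needed = 235 / 0.48 ≈ 489.58 → 490.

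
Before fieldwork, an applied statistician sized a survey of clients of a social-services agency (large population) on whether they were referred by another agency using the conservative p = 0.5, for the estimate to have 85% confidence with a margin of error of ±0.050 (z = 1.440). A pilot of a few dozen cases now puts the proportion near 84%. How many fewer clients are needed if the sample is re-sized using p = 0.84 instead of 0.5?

Conservative (p = 0.5): n = 1.440² × 0.25 / 0.050² ≈ 207.36 → 208.
Using p = 0.84: p(1−p) = 0.1344, so n = 1.440² × 0.1344 / 0.050² ≈ 111.48 → 112.
Reduction: 208 − 112 = 96.

96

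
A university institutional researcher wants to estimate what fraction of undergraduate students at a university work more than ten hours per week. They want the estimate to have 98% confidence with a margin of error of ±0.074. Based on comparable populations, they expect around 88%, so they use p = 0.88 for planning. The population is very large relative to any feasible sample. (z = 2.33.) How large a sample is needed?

105

With p = 0.88, p(1−p) = 0.1056.
n = z²·p(1−p)/E² = 2.33² × 0.1056 / 0.074² = 5.4289 × 0.1056 / 0.005476 ≈ 104.69.
Rounding up gives n = 105.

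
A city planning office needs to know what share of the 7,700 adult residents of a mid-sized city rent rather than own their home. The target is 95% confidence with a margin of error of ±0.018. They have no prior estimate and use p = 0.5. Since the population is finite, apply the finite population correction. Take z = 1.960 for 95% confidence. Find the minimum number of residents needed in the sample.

Unadjusted: n₀ = 1.960² × 0.50 × 0.50 / 0.018² ≈ 2964.20, so n₀ = 2965.
Finite population correction with N = 7,700: n = n₀ / (1 + (n₀−1)/N) = 2965 / (1 + 2964/7700) = 2965 / 1.3849 ≈ 2140.89.
Rounding up, n = 2141.

2141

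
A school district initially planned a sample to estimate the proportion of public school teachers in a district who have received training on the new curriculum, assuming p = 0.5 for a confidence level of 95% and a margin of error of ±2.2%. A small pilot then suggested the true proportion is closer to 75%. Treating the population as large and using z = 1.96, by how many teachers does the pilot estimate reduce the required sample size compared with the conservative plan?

496

Conservative (p = 0.5): n = 1.96² × 0.25 / 0.022² ≈ 1984.30 → 1985.
Using p = 0.75: p(1−p) = 0.1875, so n = 1.96² × 0.1875 / 0.022² ≈ 1488.22 → 1489.
Reduction: 1985 − 1489 = 496.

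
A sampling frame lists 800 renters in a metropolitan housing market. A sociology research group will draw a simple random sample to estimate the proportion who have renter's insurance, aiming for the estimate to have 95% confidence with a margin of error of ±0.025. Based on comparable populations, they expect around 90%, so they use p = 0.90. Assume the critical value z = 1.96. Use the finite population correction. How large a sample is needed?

328

Unadjusted: n₀ = 1.96² × 0.90 × 0.10 / 0.025² ≈ 553.19, so n₀ = 554.
Finite population correction with N = 800: n = n₀ / (1 + (n₀−1)/N) = 554 / (1 + 553/800) = 554 / 1.6913 ≈ 327.57.
Rounding up, n = 328.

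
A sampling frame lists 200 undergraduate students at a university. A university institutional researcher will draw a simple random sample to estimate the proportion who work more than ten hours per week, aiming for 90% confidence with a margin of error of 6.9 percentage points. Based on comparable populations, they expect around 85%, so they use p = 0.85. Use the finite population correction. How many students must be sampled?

54

For 90% confidence, z = 1.645.
Unadjusted: n₀ = 1.645² × 0.85 × 0.15 / 0.069² ≈ 72.47, so n₀ = 73.
Finite population correction with N = 200: n = n₀ / (1 + (n₀−1)/N) = 73 / (1 + 72/200) = 73 / 1.3600 ≈ 53.68.
Rounding up, n = 54.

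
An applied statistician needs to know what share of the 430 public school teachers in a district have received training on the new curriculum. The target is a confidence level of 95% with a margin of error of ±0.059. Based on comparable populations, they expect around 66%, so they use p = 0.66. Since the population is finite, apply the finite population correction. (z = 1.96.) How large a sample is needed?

Unadjusted: n₀ = 1.96² × 0.66 × 0.34 / 0.059² ≈ 247.65, so n₀ = 248.
Finite population correction with N = 430: n = n₀ / (1 + (n₀−1)/N) = 248 / (1 + 247/430) = 248 / 1.5744 ≈ 157.52.
Rounding up, n = 158.

158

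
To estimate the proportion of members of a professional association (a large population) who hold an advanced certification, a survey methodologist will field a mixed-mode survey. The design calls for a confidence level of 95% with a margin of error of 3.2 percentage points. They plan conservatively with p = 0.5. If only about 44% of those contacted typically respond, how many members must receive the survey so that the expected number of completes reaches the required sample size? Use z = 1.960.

2132

Completed interviews needed: n₀ = 1.960² × 0.2500 / 0.032² ≈ 937.89 → 938.
At a 44% response rate, contacts needed = 938 / 0.44 ≈ 2131.82 → 2132.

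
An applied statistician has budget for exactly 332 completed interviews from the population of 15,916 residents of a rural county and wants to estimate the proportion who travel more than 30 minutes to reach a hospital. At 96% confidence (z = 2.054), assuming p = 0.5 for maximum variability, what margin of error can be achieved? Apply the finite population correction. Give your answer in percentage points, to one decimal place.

5.6

Finite-population factor: (N−n)/(N−1) = (15916−332)/(15916−1) = 0.9792.
SE(p̂) = √[p(1−p)/n · (N−n)/(N−1)] = √[0.2500/332 × 0.9792] = 0.02715.
E = z × SE = 2.054 × 0.02715 = 0.05577 ≈ 5.6 percentage points.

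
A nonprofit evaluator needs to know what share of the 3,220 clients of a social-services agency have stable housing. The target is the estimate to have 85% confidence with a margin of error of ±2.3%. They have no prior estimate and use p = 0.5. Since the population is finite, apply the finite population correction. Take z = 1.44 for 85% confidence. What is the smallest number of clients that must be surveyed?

752

Unadjusted: n₀ = 1.44² × 0.50 × 0.50 / 0.023² ≈ 979.96, so n₀ = 980.
Finite population correction with N = 3,220: n = n₀ / (1 + (n₀−1)/N) = 980 / (1 + 979/3220) = 980 / 1.3040 ≈ 751.51.
Rounding up, n = 752.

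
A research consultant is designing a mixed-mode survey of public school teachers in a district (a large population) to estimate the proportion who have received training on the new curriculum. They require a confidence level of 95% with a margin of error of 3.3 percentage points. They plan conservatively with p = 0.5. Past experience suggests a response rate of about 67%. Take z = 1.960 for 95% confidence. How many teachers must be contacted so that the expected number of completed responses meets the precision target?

1317

Completed interviews needed: n₀ = 1.960² × 0.2500 / 0.033² ≈ 881.91 → 882.
At a 67% response rate, contacts needed = 882 / 0.67 ≈ 1316.42 → 1317.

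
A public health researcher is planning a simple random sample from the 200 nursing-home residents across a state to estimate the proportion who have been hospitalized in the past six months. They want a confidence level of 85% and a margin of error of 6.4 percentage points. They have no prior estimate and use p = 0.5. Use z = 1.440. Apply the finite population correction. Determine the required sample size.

Unadjusted: n₀ = 1.440² × 0.50 × 0.50 / 0.064² ≈ 126.56, so n₀ = 127.
Finite population correction with N = 200: n = n₀ / (1 + (n₀−1)/N) = 127 / (1 + 126/200) = 127 / 1.6300 ≈ 77.91.
Rounding up, n = 78.

78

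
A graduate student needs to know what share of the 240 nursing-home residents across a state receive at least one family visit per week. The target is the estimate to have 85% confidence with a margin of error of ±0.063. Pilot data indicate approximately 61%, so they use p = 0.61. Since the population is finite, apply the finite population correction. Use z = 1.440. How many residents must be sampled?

83

Unadjusted: n₀ = 1.440² × 0.61 × 0.39 / 0.063² ≈ 124.29, so n₀ = 125.
Finite population correction with N = 240: n = n₀ / (1 + (n₀−1)/N) = 125 / (1 + 124/240) = 125 / 1.5167 ≈ 82.42.
Rounding up, n = 83.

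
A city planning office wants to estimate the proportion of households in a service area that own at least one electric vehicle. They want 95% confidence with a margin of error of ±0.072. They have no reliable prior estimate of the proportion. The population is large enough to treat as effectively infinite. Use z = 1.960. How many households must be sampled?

With no prior estimate, use p = 0.5, giving p(1−p) = 0.25.
n = z²·p(1−p)/E² = 1.960² × 0.2500 / 0.072² = 3.8416 × 0.2500 / 0.005184 ≈ 185.26.
Rounding up gives n = 186.

186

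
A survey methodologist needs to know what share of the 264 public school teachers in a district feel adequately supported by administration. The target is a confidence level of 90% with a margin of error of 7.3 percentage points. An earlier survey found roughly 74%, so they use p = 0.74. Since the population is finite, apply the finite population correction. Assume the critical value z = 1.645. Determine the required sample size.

Unadjusted: n₀ = 1.645² × 0.74 × 0.26 / 0.073² ≈ 97.70, so n₀ = 98.
Finite population correction with N = 264: n = n₀ / (1 + (n₀−1)/N) = 98 / (1 + 97/264) = 98 / 1.3674 ≈ 71.67.
Rounding up, n = 72.

72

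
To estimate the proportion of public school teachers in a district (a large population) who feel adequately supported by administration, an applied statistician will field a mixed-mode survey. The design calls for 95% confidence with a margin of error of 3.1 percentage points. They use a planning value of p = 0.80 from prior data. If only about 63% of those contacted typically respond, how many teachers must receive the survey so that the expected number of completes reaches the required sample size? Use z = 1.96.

Completed interviews needed: n₀ = 1.96² × 0.1600 / 0.031² ≈ 639.60 → 640.
At a 63% response rate, contacts needed = 640 / 0.63 ≈ 1015.87 → 1016.

1016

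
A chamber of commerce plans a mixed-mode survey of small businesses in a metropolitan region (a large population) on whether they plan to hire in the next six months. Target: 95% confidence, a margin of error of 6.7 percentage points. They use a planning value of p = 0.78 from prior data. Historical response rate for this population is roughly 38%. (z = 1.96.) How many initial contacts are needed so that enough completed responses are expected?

Completed interviews needed: n₀ = 1.96² × 0.1716 / 0.067² ≈ 146.85 → 147.
At a 38% response rate, contacts needed = 147 / 0.38 ≈ 386.84 → 387.

387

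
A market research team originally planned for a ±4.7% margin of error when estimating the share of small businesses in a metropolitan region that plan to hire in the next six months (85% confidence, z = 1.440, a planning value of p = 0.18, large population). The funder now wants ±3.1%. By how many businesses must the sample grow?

At ±4.7%: n = 1.440² × 0.1476 / 0.047² ≈ 138.55 → 139.
At ±3.1%: n = 1.440² × 0.1476 / 0.031² ≈ 318.48 → 319.
Additional respondents: 319 − 139 = 180.

180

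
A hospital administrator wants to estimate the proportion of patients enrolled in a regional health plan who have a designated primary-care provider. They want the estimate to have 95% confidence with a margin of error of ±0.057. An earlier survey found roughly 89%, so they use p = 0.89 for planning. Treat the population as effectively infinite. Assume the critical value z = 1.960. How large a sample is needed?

116

With p = 0.89, p(1−p) = 0.0979.
n = z²·p(1−p)/E² = 1.960² × 0.0979 / 0.057² = 3.8416 × 0.0979 / 0.003249 ≈ 115.76.
Rounding up gives n = 116.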